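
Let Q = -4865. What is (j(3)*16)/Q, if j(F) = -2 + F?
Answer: -16/4865 ≈ -0.0032888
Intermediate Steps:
(j(3)*16)/Q = ((-2 + 3)*16)/(-4865) = (1*16)*(-1/4865) = 16*(-1/4865) = -16/4865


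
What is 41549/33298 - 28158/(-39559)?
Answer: 198557075/101325814 ≈ 1.9596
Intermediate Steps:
41549/33298 - 28158/(-39559) = 41549*(1/33298) - 28158*(-1/39559) = 41549/33298 + 2166/3043 = 198557075/101325814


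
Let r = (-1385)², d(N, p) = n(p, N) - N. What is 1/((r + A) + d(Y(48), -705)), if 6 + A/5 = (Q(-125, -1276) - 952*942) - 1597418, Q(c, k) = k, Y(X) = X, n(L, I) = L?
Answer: -1/10559948 ≈ -9.4697e-8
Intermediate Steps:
d(N, p) = p - N
A = -12477420 (A = -30 + 5*((-1276 - 952*942) - 1597418) = -30 + 5*((-1276 - 896784) - 1597418) = -30 + 5*(-898060 - 1597418) = -30 + 5*(-2495478) = -30 - 12477390 = -12477420)
r = 1918225
1/((r + A) + d(Y(48), -705)) = 1/((1918225 - 12477420) + (-705 - 1*48)) = 1/(-10559195 + (-705 - 48)) = 1/(-10559195 - 753) = 1/(-10559948) = -1/10559948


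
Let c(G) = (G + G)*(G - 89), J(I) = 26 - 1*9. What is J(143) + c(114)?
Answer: 5717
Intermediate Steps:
J(I) = 17 (J(I) = 26 - 9 = 17)
c(G) = 2*G*(-89 + G) (c(G) = (2*G)*(-89 + G) = 2*G*(-89 + G))
J(143) + c(114) = 17 + 2*114*(-89 + 114) = 17 + 2*114*25 = 17 + 5700 = 5717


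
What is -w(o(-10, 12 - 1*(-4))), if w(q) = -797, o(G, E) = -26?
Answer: 797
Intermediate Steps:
-w(o(-10, 12 - 1*(-4))) = -1*(-797) = 797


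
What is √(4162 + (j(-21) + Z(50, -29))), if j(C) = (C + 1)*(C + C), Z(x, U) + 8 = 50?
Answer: 2*√1261 ≈ 71.021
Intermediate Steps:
Z(x, U) = 42 (Z(x, U) = -8 + 50 = 42)
j(C) = 2*C*(1 + C) (j(C) = (1 + C)*(2*C) = 2*C*(1 + C))
√(4162 + (j(-21) + Z(50, -29))) = √(4162 + (2*(-21)*(1 - 21) + 42)) = √(4162 + (2*(-21)*(-20) + 42)) = √(4162 + (840 + 42)) = √(4162 + 882) = √5044 = 2*√1261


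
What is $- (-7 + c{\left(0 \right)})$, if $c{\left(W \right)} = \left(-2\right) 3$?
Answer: $13$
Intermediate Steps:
$c{\left(W \right)} = -6$
$- (-7 + c{\left(0 \right)}) = - (-7 - 6) = \left(-1\right) \left(-13\right) = 13$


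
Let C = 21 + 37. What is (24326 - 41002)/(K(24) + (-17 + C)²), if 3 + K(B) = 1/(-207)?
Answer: -3451932/347345 ≈ -9.9380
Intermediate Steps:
K(B) = -622/207 (K(B) = -3 + 1/(-207) = -3 - 1/207 = -622/207)
C = 58
(24326 - 41002)/(K(24) + (-17 + C)²) = (24326 - 41002)/(-622/207 + (-17 + 58)²) = -16676/(-622/207 + 41²) = -16676/(-622/207 + 1681) = -16676/347345/207 = -16676*207/347345 = -3451932/347345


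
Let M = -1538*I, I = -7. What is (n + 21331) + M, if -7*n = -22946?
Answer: 35375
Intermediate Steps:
n = 3278 (n = -⅐*(-22946) = 3278)
M = 10766 (M = -1538*(-7) = 10766)
(n + 21331) + M = (3278 + 21331) + 10766 = 24609 + 10766 = 35375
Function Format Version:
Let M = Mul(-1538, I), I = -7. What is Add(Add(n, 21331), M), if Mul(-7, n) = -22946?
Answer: 35375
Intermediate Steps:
n = 3278 (n = Mul(Rational(-1, 7), -22946) = 3278)
M = 10766 (M = Mul(-1538, -7) = 10766)
Add(Add(n, 21331), M) = Add(Add(3278, 21331), 10766) = Add(24609, 10766) = 35375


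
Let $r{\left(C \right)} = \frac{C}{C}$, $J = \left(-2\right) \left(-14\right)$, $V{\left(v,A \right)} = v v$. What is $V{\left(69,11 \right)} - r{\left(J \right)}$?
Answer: $4760$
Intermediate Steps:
$V{\left(v,A \right)} = v^{2}$
$J = 28$
$r{\left(C \right)} = 1$
$V{\left(69,11 \right)} - r{\left(J \right)} = 69^{2} - 1 = 4761 - 1 = 4760$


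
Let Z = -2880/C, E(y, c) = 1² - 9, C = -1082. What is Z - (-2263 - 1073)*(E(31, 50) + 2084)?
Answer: 3746716416/541 ≈ 6.9255e+6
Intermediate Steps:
E(y, c) = -8 (E(y, c) = 1 - 9 = -8)
Z = 1440/541 (Z = -2880/(-1082) = -2880*(-1/1082) = 1440/541 ≈ 2.6617)
Z - (-2263 - 1073)*(E(31, 50) + 2084) = 1440/541 - (-2263 - 1073)*(-8 + 2084) = 1440/541 - (-3336)*2076 = 1440/541 - 1*(-6925536) = 1440/541 + 6925536 = 3746716416/541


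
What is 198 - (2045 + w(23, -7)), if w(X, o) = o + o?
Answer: -1833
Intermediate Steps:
w(X, o) = 2*o
198 - (2045 + w(23, -7)) = 198 - (2045 + 2*(-7)) = 198 - (2045 - 14) = 198 - 1*2031 = 198 - 2031 = -1833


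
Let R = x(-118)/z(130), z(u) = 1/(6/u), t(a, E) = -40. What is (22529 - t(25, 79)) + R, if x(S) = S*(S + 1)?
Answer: 116031/5 ≈ 23206.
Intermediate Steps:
x(S) = S*(1 + S)
z(u) = u/6
R = 3186/5 (R = (-118*(1 - 118))/(((⅙)*130)) = (-118*(-117))/(65/3) = 13806*(3/65) = 3186/5 ≈ 637.20)
(22529 - t(25, 79)) + R = (22529 - 1*(-40)) + 3186/5 = (22529 + 40) + 3186/5 = 22569 + 3186/5 = 116031/5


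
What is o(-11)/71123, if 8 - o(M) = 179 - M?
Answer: -14/5471 ≈ -0.0025589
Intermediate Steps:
o(M) = -171 + M (o(M) = 8 - (179 - M) = 8 + (-179 + M) = -171 + M)
o(-11)/71123 = (-171 - 11)/71123 = -182*1/71123 = -14/5471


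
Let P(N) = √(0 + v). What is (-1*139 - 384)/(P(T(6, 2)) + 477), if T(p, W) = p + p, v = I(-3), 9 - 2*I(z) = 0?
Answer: -55438/50561 + 523*√2/151683 ≈ -1.0916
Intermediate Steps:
I(z) = 9/2 (I(z) = 9/2 - ½*0 = 9/2 + 0 = 9/2)
v = 9/2 ≈ 4.5000
T(p, W) = 2*p
P(N) = 3*√2/2 (P(N) = √(0 + 9/2) = √(9/2) = 3*√2/2)
(-1*139 - 384)/(P(T(6, 2)) + 477) = (-1*139 - 384)/(3*√2/2 + 477) = (-139 - 384)/(477 + 3*√2/2) = -523/(477 + 3*√2/2)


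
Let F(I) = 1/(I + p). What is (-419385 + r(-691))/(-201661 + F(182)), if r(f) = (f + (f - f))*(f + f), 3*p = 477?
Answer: -182631757/68766400 ≈ -2.6558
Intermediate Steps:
p = 159 (p = (1/3)*477 = 159)
F(I) = 1/(159 + I) (F(I) = 1/(I + 159) = 1/(159 + I))
r(f) = 2*f**2 (r(f) = (f + 0)*(2*f) = f*(2*f) = 2*f**2)
(-419385 + r(-691))/(-201661 + F(182)) = (-419385 + 2*(-691)**2)/(-201661 + 1/(159 + 182)) = (-419385 + 2*477481)/(-201661 + 1/341) = (-419385 + 954962)/(-201661 + 1/341) = 535577/(-68766400/341) = 535577*(-341/68766400) = -182631757/68766400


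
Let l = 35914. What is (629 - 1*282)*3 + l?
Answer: 36955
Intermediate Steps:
(629 - 1*282)*3 + l = (629 - 1*282)*3 + 35914 = (629 - 282)*3 + 35914 = 347*3 + 35914 = 1041 + 35914 = 36955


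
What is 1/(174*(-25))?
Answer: -1/4350 ≈ -0.00022989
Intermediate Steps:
1/(174*(-25)) = 1/(-4350) = -1/4350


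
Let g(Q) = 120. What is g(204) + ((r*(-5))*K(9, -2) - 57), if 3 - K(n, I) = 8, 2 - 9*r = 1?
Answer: 592/9 ≈ 65.778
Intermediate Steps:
r = ⅑ (r = 2/9 - ⅑*1 = 2/9 - ⅑ = ⅑ ≈ 0.11111)
K(n, I) = -5 (K(n, I) = 3 - 1*8 = 3 - 8 = -5)
g(204) + ((r*(-5))*K(9, -2) - 57) = 120 + (((⅑)*(-5))*(-5) - 57) = 120 + (-5/9*(-5) - 57) = 120 + (25/9 - 57) = 120 - 488/9 = 592/9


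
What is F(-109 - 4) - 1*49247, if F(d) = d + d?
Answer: -49473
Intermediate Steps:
F(d) = 2*d
F(-109 - 4) - 1*49247 = 2*(-109 - 4) - 1*49247 = 2*(-113) - 49247 = -226 - 49247 = -49473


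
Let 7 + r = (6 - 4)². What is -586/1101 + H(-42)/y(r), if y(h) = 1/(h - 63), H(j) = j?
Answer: 3051386/1101 ≈ 2771.5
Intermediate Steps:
r = -3 (r = -7 + (6 - 4)² = -7 + 2² = -7 + 4 = -3)
y(h) = 1/(-63 + h)
-586/1101 + H(-42)/y(r) = -586/1101 - 42/(1/(-63 - 3)) = -586*1/1101 - 42/(1/(-66)) = -586/1101 - 42/(-1/66) = -586/1101 - 42*(-66) = -586/1101 + 2772 = 3051386/1101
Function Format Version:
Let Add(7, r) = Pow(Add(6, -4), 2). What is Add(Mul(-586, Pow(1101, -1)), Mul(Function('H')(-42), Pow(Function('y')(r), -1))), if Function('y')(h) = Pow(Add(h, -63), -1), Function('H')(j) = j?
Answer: Rational(3051386, 1101) ≈ 2771.5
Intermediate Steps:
r = -3 (r = Add(-7, Pow(Add(6, -4), 2)) = Add(-7, Pow(2, 2)) = Add(-7, 4) = -3)
Function('y')(h) = Pow(Add(-63, h), -1)
Add(Mul(-586, Pow(1101, -1)), Mul(Function('H')(-42), Pow(Function('y')(r), -1))) = Add(Mul(-586, Pow(1101, -1)), Mul(-42, Pow(Pow(Add(-63, -3), -1), -1))) = Add(Mul(-586, Rational(1, 1101)), Mul(-42, Pow(Pow(-66, -1), -1))) = Add(Rational(-586, 1101), Mul(-42, Pow(Rational(-1, 66), -1))) = Add(Rational(-586, 1101), Mul(-42, -66)) = Add(Rational(-586, 1101), 2772) = Rational(3051386, 1101)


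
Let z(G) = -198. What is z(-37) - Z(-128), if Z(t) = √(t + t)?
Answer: -198 - 16*I ≈ -198.0 - 16.0*I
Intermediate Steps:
Z(t) = √2*√t (Z(t) = √(2*t) = √2*√t)
z(-37) - Z(-128) = -198 - √2*√(-128) = -198 - √2*8*I*√2 = -198 - 16*I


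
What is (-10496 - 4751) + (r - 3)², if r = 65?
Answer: -11403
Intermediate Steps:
(-10496 - 4751) + (r - 3)² = (-10496 - 4751) + (65 - 3)² = -15247 + 62² = -15247 + 3844 = -11403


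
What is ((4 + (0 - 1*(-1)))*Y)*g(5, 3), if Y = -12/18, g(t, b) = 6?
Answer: -20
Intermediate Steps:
Y = -2/3 (Y = -12*1/18 = -2/3 ≈ -0.66667)
((4 + (0 - 1*(-1)))*Y)*g(5, 3) = ((4 + (0 - 1*(-1)))*(-2/3))*6 = ((4 + (0 + 1))*(-2/3))*6 = ((4 + 1)*(-2/3))*6 = (5*(-2/3))*6 = -10/3*6 = -20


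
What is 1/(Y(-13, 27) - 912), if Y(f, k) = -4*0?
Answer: -1/912 ≈ -0.0010965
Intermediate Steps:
Y(f, k) = 0
1/(Y(-13, 27) - 912) = 1/(0 - 912) = 1/(-912) = -1/912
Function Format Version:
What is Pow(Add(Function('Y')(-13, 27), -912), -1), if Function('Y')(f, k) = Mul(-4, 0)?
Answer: Rational(-1, 912) ≈ -0.0010965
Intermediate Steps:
Function('Y')(f, k) = 0
Pow(Add(Function('Y')(-13, 27), -912), -1) = Pow(Add(0, -912), -1) = Pow(-912, -1) = Rational(-1, 912)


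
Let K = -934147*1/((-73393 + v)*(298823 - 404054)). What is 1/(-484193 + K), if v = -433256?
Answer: -53315180919/25814837395647514 ≈ -2.0653e-6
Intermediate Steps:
K = -934147/53315180919 (K = -934147*1/((-73393 - 433256)*(298823 - 404054)) = -934147/((-105231*(-506649))) = -934147/53315180919 ≈ -1.7521e-5)
1/(-484193 + K) = 1/(-484193 - 934147/53315180919) = 1/(-25814837395647514/53315180919) = -53315180919/25814837395647514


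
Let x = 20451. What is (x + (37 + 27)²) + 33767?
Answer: 58314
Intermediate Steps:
(x + (37 + 27)²) + 33767 = (20451 + (37 + 27)²) + 33767 = (20451 + 64²) + 33767 = (20451 + 4096) + 33767 = 24547 + 33767 = 58314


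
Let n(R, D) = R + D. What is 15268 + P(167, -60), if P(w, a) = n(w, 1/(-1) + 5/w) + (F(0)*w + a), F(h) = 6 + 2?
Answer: 2790575/167 ≈ 16710.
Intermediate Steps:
F(h) = 8
n(R, D) = D + R
P(w, a) = -1 + a + 5/w + 9*w (P(w, a) = ((1/(-1) + 5/w) + w) + (8*w + a) = ((1*(-1) + 5/w) + w) + (a + 8*w) = ((-1 + 5/w) + w) + (a + 8*w) = (-1 + w + 5/w) + (a + 8*w) = -1 + a + 5/w + 9*w)
15268 + P(167, -60) = 15268 + (-1 - 60 + 5/167 + 9*167) = 15268 + (-1 - 60 + 5*(1/167) + 1503) = 15268 + (-1 - 60 + 5/167 + 1503) = 15268 + 240819/167 = 2790575/167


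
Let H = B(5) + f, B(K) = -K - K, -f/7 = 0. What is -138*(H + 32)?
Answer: -3036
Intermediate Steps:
f = 0 (f = -7*0 = 0)
B(K) = -2*K
H = -10 (H = -2*5 + 0 = -10 + 0 = -10)
-138*(H + 32) = -138*(-10 + 32) = -138*22 = -3036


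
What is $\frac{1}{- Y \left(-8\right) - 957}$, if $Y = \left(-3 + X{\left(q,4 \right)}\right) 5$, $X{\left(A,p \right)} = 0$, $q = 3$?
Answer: $- \frac{1}{1077} \approx -0.00092851$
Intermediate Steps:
$Y = -15$ ($Y = \left(-3 + 0\right) 5 = \left(-3\right) 5 = -15$)
$\frac{1}{- Y \left(-8\right) - 957} = \frac{1}{\left(-1\right) \left(-15\right) \left(-8\right) - 957} = \frac{1}{15 \left(-8\right) - 957} = \frac{1}{-120 - 957} = \frac{1}{-1077} = - \frac{1}{1077}$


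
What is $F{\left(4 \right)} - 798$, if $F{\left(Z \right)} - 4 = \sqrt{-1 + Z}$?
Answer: $-794 + \sqrt{3} \approx -792.27$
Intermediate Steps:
$F{\left(Z \right)} = 4 + \sqrt{-1 + Z}$
$F{\left(4 \right)} - 798 = \left(4 + \sqrt{-1 + 4}\right) - 798 = \left(4 + \sqrt{3}\right) - 798 = -794 + \sqrt{3}$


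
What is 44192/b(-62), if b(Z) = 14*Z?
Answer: -11048/217 ≈ -50.912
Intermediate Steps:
44192/b(-62) = 44192/((14*(-62))) = 44192/(-868) = 44192*(-1/868) = -11048/217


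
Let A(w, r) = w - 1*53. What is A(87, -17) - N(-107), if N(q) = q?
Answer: 141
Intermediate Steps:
A(w, r) = -53 + w (A(w, r) = w - 53 = -53 + w)
A(87, -17) - N(-107) = (-53 + 87) - 1*(-107) = 34 + 107 = 141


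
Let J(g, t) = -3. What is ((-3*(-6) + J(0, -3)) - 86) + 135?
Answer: 64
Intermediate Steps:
((-3*(-6) + J(0, -3)) - 86) + 135 = ((-3*(-6) - 3) - 86) + 135 = ((18 - 3) - 86) + 135 = (15 - 86) + 135 = -71 + 135 = 64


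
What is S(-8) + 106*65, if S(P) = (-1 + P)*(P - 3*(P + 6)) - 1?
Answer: 6907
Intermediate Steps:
S(P) = -1 + (-1 + P)*(-18 - 2*P) (S(P) = (-1 + P)*(P - 3*(6 + P)) - 1 = (-1 + P)*(P + (-18 - 3*P)) - 1 = (-1 + P)*(-18 - 2*P) - 1 = -1 + (-1 + P)*(-18 - 2*P))
S(-8) + 106*65 = (17 - 16*(-8) - 2*(-8)²) + 106*65 = (17 + 128 - 2*64) + 6890 = (17 + 128 - 128) + 6890 = 17 + 6890 = 6907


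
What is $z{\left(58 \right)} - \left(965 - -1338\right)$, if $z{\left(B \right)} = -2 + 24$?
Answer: $-2281$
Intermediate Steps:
$z{\left(B \right)} = 22$
$z{\left(58 \right)} - \left(965 - -1338\right) = 22 - \left(965 - -1338\right) = 22 - \left(965 + 1338\right) = 22 - 2303 = -2281$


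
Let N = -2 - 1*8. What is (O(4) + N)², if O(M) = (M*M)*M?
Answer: 2916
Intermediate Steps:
O(M) = M³ (O(M) = M²*M = M³)
N = -10 (N = -2 - 8 = -10)
(O(4) + N)² = (4³ - 10)² = (64 - 10)² = 54² = 2916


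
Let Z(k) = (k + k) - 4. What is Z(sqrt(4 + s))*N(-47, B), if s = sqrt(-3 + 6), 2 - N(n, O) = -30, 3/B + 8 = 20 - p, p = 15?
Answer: -128 + 64*sqrt(4 + sqrt(3)) ≈ 25.227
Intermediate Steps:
B = -1 (B = 3/(-8 + (20 - 1*15)) = 3/(-8 + (20 - 15)) = 3/(-8 + 5) = 3/(-3) = 3*(-1/3) = -1)
N(n, O) = 32 (N(n, O) = 2 - 1*(-30) = 2 + 30 = 32)
s = sqrt(3) ≈ 1.7320
Z(k) = -4 + 2*k (Z(k) = 2*k - 4 = -4 + 2*k)
Z(sqrt(4 + s))*N(-47, B) = (-4 + 2*sqrt(4 + sqrt(3)))*32 = -128 + 64*sqrt(4 + sqrt(3))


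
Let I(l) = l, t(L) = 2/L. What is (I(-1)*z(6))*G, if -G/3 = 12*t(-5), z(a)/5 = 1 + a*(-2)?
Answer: 792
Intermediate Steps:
z(a) = 5 - 10*a (z(a) = 5*(1 + a*(-2)) = 5*(1 - 2*a) = 5 - 10*a)
G = 72/5 (G = -36*2/(-5) = -36*2*(-⅕) = -36*(-2)/5 = -3*(-24/5) = 72/5 ≈ 14.400)
(I(-1)*z(6))*G = -(5 - 10*6)*(72/5) = -(5 - 60)*(72/5) = -1*(-55)*(72/5) = 55*(72/5) = 792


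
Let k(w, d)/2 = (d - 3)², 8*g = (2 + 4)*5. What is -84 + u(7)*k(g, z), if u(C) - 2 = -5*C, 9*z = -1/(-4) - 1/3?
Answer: -1325171/1944 ≈ -681.67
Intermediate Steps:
g = 15/4 (g = ((2 + 4)*5)/8 = (6*5)/8 = (⅛)*30 = 15/4 ≈ 3.7500)
z = -1/108 (z = (-1/(-4) - 1/3)/9 = (-1*(-¼) - 1*⅓)/9 = (¼ - ⅓)/9 = (⅑)*(-1/12) = -1/108 ≈ -0.0092593)
k(w, d) = 2*(-3 + d)² (k(w, d) = 2*(d - 3)² = 2*(-3 + d)²)
u(C) = 2 - 5*C
-84 + u(7)*k(g, z) = -84 + (2 - 5*7)*(2*(-3 - 1/108)²) = -84 + (2 - 35)*(2*(-325/108)²) = -84 - 66*105625/11664 = -84 - 33*105625/5832 = -84 - 1161875/1944 = -1325171/1944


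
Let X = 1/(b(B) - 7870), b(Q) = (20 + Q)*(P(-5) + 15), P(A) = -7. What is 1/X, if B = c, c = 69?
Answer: -7158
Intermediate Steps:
B = 69
b(Q) = 160 + 8*Q (b(Q) = (20 + Q)*(-7 + 15) = (20 + Q)*8 = 160 + 8*Q)
X = -1/7158 (X = 1/((160 + 8*69) - 7870) = 1/((160 + 552) - 7870) = 1/(712 - 7870) = 1/(-7158) = -1/7158 ≈ -0.00013970)
1/X = 1/(-1/7158) = -7158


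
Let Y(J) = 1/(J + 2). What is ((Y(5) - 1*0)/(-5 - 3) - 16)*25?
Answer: -22425/56 ≈ -400.45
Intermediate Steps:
Y(J) = 1/(2 + J)
((Y(5) - 1*0)/(-5 - 3) - 16)*25 = ((1/(2 + 5) - 1*0)/(-5 - 3) - 16)*25 = ((1/7 + 0)/(-8) - 16)*25 = ((1/7 + 0)*(-1/8) - 16)*25 = ((1/7)*(-1/8) - 16)*25 = (-1/56 - 16)*25 = -897/56*25 = -22425/56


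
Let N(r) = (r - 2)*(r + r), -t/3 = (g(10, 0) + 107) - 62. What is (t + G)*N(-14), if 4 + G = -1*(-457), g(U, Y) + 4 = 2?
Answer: 145152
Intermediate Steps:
g(U, Y) = -2 (g(U, Y) = -4 + 2 = -2)
t = -129 (t = -3*((-2 + 107) - 62) = -3*(105 - 62) = -3*43 = -129)
G = 453 (G = -4 - 1*(-457) = -4 + 457 = 453)
N(r) = 2*r*(-2 + r) (N(r) = (-2 + r)*(2*r) = 2*r*(-2 + r))
(t + G)*N(-14) = (-129 + 453)*(2*(-14)*(-2 - 14)) = 324*(2*(-14)*(-16)) = 324*448 = 145152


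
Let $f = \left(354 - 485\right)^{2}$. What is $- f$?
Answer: $-17161$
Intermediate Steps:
$f = 17161$ ($f = \left(-131\right)^{2} = 17161$)
$- f = \left(-1\right) 17161 = -17161$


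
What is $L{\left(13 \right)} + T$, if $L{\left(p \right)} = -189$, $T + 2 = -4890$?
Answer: $-5081$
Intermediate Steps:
$T = -4892$ ($T = -2 - 4890 = -4892$)
$L{\left(13 \right)} + T = -189 - 4892 = -5081$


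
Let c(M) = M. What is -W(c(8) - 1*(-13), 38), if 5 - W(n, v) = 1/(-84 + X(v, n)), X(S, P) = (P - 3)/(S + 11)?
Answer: -20539/4098 ≈ -5.0120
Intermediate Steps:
X(S, P) = (-3 + P)/(11 + S)
W(n, v) = 5 - 1/(-84 + (-3 + n)/(11 + v))
-W(c(8) - 1*(-13), 38) = -(-4646 - 421*38 + 5*(8 - 1*(-13)))/(-927 + (8 - 1*(-13)) - 84*38) = -(-4646 - 15998 + 5*(8 + 13))/(-927 + (8 + 13) - 3192) = -(-4646 - 15998 + 5*21)/(-927 + 21 - 3192) = -(-4646 - 15998 + 105)/(-4098) = -(-1)*(-20539)/4098 = -1*20539/4098 = -20539/4098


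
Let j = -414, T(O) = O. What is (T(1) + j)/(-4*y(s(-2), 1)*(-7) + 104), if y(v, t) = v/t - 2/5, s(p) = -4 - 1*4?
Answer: 2065/656 ≈ 3.1479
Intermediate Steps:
s(p) = -8 (s(p) = -4 - 4 = -8)
y(v, t) = -2/5 + v/t (y(v, t) = v/t - 2*1/5 = v/t - 2/5 = -2/5 + v/t)
(T(1) + j)/(-4*y(s(-2), 1)*(-7) + 104) = (1 - 414)/(-4*(-2/5 - 8/1)*(-7) + 104) = -413/(-4*(-2/5 - 8*1)*(-7) + 104) = -413/(-4*(-2/5 - 8)*(-7) + 104) = -413/(-4*(-42/5)*(-7) + 104) = -413/((168/5)*(-7) + 104) = -413/(-1176/5 + 104) = -413/(-656/5) = -413*(-5/656) = 2065/656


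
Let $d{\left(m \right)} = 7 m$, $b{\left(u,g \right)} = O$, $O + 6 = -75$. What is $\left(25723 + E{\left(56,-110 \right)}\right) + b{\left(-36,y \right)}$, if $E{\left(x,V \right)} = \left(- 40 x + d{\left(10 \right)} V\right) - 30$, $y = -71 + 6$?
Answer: $15672$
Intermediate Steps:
$O = -81$ ($O = -6 - 75 = -81$)
$y = -65$
$b{\left(u,g \right)} = -81$
$E{\left(x,V \right)} = -30 - 40 x + 70 V$ ($E{\left(x,V \right)} = \left(- 40 x + 7 \cdot 10 V\right) - 30 = \left(- 40 x + 70 V\right) - 30 = -30 - 40 x + 70 V$)
$\left(25723 + E{\left(56,-110 \right)}\right) + b{\left(-36,y \right)} = \left(25723 - 9970\right) - 81 = 15753 - 81 = 15672$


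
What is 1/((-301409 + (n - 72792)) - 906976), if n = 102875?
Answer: -1/1178302 ≈ -8.4868e-7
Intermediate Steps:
1/((-301409 + (n - 72792)) - 906976) = 1/((-301409 + (102875 - 72792)) - 906976) = 1/((-301409 + 30083) - 906976) = 1/(-271326 - 906976) = 1/(-1178302) = -1/1178302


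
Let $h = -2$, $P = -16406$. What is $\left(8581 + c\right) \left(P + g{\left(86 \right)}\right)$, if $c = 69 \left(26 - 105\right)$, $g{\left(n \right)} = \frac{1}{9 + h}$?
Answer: $- \frac{359452330}{7} \approx -5.135 \cdot 10^{7}$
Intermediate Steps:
$g{\left(n \right)} = \frac{1}{7}$ ($g{\left(n \right)} = \frac{1}{9 - 2} = \frac{1}{7}$)
$c = -5451$ ($c = 69 \left(-79\right) = -5451$)
$\left(8581 + c\right) \left(P + g{\left(86 \right)}\right) = \left(8581 - 5451\right) \left(-16406 + \frac{1}{7}\right) = 3130 \left(- \frac{114841}{7}\right) = - \frac{359452330}{7}$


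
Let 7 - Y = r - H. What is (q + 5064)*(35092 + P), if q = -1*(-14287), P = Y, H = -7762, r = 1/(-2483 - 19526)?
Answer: 11642723317934/22009 ≈ 5.2900e+8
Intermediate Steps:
r = -1/22009 (r = 1/(-22009) = -1/22009 ≈ -4.5436e-5)
Y = -170679794/22009 (Y = 7 - (-1/22009 - 1*(-7762)) = 7 - (-1/22009 + 7762) = 7 - 1*170833857/22009 = 7 - 170833857/22009 = -170679794/22009 ≈ -7755.0)
P = -170679794/22009 ≈ -7755.0
q = 14287
(q + 5064)*(35092 + P) = (14287 + 5064)*(35092 - 170679794/22009) = 19351*(601660034/22009) = 11642723317934/22009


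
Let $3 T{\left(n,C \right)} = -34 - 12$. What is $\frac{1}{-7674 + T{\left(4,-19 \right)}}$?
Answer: $- \frac{3}{23068} \approx -0.00013005$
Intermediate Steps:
$T{\left(n,C \right)} = - \frac{46}{3}$ ($T{\left(n,C \right)} = \frac{-34 - 12}{3} = \frac{1}{3} \left(-46\right) = - \frac{46}{3}$)
$\frac{1}{-7674 + T{\left(4,-19 \right)}} = \frac{1}{-7674 - \frac{46}{3}} = \frac{1}{- \frac{23068}{3}} = - \frac{3}{23068}$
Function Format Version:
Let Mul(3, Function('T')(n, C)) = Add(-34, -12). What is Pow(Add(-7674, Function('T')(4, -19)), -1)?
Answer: Rational(-3, 23068) ≈ -0.00013005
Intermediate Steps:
Function('T')(n, C) = Rational(-46, 3) (Function('T')(n, C) = Mul(Rational(1, 3), Add(-34, -12)) = Mul(Rational(1, 3), -46) = Rational(-46, 3))
Pow(Add(-7674, Function('T')(4, -19)), -1) = Pow(Add(-7674, Rational(-46, 3)), -1) = Pow(Rational(-23068, 3), -1) = Rational(-3, 23068)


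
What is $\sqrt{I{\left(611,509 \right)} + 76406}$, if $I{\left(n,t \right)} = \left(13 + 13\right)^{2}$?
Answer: $\sqrt{77082} \approx 277.64$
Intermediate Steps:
$I{\left(n,t \right)} = 676$ ($I{\left(n,t \right)} = 26^{2} = 676$)
$\sqrt{I{\left(611,509 \right)} + 76406} = \sqrt{676 + 76406} = \sqrt{77082}$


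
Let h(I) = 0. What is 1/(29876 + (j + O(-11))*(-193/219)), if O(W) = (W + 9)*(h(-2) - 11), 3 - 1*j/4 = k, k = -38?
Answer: 73/2168982 ≈ 3.3656e-5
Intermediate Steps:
j = 164 (j = 12 - 4*(-38) = 12 + 152 = 164)
O(W) = -99 - 11*W (O(W) = (W + 9)*(0 - 11) = (9 + W)*(-11) = -99 - 11*W)
1/(29876 + (j + O(-11))*(-193/219)) = 1/(29876 + (164 + (-99 - 11*(-11)))*(-193/219)) = 1/(29876 + (164 + (-99 + 121))*(-193*1/219)) = 1/(29876 + (164 + 22)*(-193/219)) = 1/(29876 + 186*(-193/219)) = 1/(29876 - 11966/73) = 1/(2168982/73) = 73/2168982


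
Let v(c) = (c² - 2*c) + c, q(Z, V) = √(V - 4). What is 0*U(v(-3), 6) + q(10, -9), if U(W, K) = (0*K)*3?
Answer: I*√13 ≈ 3.6056*I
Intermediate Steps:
q(Z, V) = √(-4 + V)
v(c) = c² - c
U(W, K) = 0 (U(W, K) = 0*3 = 0)
0*U(v(-3), 6) + q(10, -9) = 0*0 + √(-4 - 9) = 0 + √(-13) = 0 + I*√13 = I*√13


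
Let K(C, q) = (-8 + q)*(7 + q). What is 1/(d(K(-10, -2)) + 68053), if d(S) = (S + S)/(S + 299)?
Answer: 249/16945097 ≈ 1.4695e-5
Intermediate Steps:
d(S) = 2*S/(299 + S) (d(S) = (2*S)/(299 + S) = 2*S/(299 + S))
1/(d(K(-10, -2)) + 68053) = 1/(2*(-56 + (-2)**2 - 1*(-2))/(299 + (-56 + (-2)**2 - 1*(-2))) + 68053) = 1/(2*(-56 + 4 + 2)/(299 + (-56 + 4 + 2)) + 68053) = 1/(2*(-50)/(299 - 50) + 68053) = 1/(2*(-50)/249 + 68053) = 1/(2*(-50)*(1/249) + 68053) = 1/(-100/249 + 68053) = 1/(16945097/249) = 249/16945097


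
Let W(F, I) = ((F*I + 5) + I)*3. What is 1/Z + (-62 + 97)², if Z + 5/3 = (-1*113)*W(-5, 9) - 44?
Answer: 38452753/31390 ≈ 1225.0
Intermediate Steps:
W(F, I) = 15 + 3*I + 3*F*I (W(F, I) = ((5 + F*I) + I)*3 = (5 + I + F*I)*3 = 15 + 3*I + 3*F*I)
Z = 31390/3 (Z = -5/3 + ((-1*113)*(15 + 3*9 + 3*(-5)*9) - 44) = -5/3 + (-113*(15 + 27 - 135) - 44) = -5/3 + (-113*(-93) - 44) = -5/3 + (10509 - 44) = -5/3 + 10465 = 31390/3 ≈ 10463.)
1/Z + (-62 + 97)² = 1/(31390/3) + (-62 + 97)² = 3/31390 + 35² = 3/31390 + 1225 = 38452753/31390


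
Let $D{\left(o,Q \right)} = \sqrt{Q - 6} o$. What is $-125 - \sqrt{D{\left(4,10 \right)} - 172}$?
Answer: $-125 - 2 i \sqrt{41} \approx -125.0 - 12.806 i$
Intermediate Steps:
$D{\left(o,Q \right)} = o \sqrt{-6 + Q}$ ($D{\left(o,Q \right)} = \sqrt{-6 + Q} o = o \sqrt{-6 + Q}$)
$-125 - \sqrt{D{\left(4,10 \right)} - 172} = -125 - \sqrt{4 \sqrt{-6 + 10} - 172} = -125 - \sqrt{4 \sqrt{4} - 172} = -125 - \sqrt{4 \cdot 2 - 172} = -125 - \sqrt{8 - 172} = -125 - \sqrt{-164} = -125 - 2 i \sqrt{41}$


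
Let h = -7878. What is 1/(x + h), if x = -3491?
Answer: -1/11369 ≈ -8.7959e-5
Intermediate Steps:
1/(x + h) = 1/(-3491 - 7878) = 1/(-11369) = -1/11369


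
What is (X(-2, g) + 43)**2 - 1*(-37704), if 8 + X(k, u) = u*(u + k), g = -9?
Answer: 55660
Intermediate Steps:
X(k, u) = -8 + u*(k + u) (X(k, u) = -8 + u*(u + k) = -8 + u*(k + u))
(X(-2, g) + 43)**2 - 1*(-37704) = ((-8 + (-9)**2 - 2*(-9)) + 43)**2 - 1*(-37704) = ((-8 + 81 + 18) + 43)**2 + 37704 = (91 + 43)**2 + 37704 = 134**2 + 37704 = 17956 + 37704 = 55660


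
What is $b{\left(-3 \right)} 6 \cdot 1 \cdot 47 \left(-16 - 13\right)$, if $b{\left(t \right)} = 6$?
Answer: $-49068$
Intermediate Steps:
$b{\left(-3 \right)} 6 \cdot 1 \cdot 47 \left(-16 - 13\right) = 6 \cdot 6 \cdot 1 \cdot 47 \left(-16 - 13\right) = 6 \cdot 6 \cdot 47 \left(-29\right) = 36 \cdot 47 \left(-29\right) = 1692 \left(-29\right) = -49068$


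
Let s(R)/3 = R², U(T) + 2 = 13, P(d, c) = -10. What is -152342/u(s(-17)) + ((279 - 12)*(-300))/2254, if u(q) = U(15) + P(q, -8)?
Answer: -171729484/1127 ≈ -1.5238e+5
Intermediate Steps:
U(T) = 11 (U(T) = -2 + 13 = 11)
s(R) = 3*R²
u(q) = 1 (u(q) = 11 - 10 = 1)
-152342/u(s(-17)) + ((279 - 12)*(-300))/2254 = -152342/1 + ((279 - 12)*(-300))/2254 = -152342*1 + (267*(-300))*(1/2254) = -152342 - 80100*1/2254 = -152342 - 40050/1127 = -171729484/1127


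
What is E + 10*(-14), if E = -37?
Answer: -177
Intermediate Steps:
E + 10*(-14) = -37 + 10*(-14) = -37 - 140 = -177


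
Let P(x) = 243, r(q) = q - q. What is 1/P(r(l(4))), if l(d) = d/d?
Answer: 1/243 ≈ 0.0041152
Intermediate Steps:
l(d) = 1
r(q) = 0
1/P(r(l(4))) = 1/243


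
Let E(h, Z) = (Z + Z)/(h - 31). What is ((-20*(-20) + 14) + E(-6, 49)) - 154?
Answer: 9522/37 ≈ 257.35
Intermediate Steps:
E(h, Z) = 2*Z/(-31 + h) (E(h, Z) = (2*Z)/(-31 + h) = 2*Z/(-31 + h))
((-20*(-20) + 14) + E(-6, 49)) - 154 = ((-20*(-20) + 14) + 2*49/(-31 - 6)) - 154 = ((400 + 14) + 2*49/(-37)) - 154 = (414 + 2*49*(-1/37)) - 154 = (414 - 98/37) - 154 = 15220/37 - 154 = 9522/37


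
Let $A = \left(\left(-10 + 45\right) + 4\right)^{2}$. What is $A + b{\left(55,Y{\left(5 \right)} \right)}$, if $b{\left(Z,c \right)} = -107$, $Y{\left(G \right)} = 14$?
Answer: $1414$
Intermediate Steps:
$A = 1521$ ($A = \left(35 + 4\right)^{2} = 39^{2} = 1521$)
$A + b{\left(55,Y{\left(5 \right)} \right)} = 1521 - 107 = 1414$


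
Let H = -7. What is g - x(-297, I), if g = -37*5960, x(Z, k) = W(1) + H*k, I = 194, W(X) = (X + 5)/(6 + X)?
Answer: -1534140/7 ≈ -2.1916e+5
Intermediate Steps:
W(X) = (5 + X)/(6 + X)
x(Z, k) = 6/7 - 7*k (x(Z, k) = (5 + 1)/(6 + 1) - 7*k = 6/7 - 7*k)
g = -220520
g - x(-297, I) = -220520 - (6/7 - 7*194) = -220520 - (6/7 - 1358) = -220520 - 1*(-9500/7) = -220520 + 9500/7 = -1534140/7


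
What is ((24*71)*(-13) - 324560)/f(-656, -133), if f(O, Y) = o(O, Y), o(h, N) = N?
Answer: 18248/7 ≈ 2606.9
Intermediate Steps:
f(O, Y) = Y
((24*71)*(-13) - 324560)/f(-656, -133) = ((24*71)*(-13) - 324560)/(-133) = (1704*(-13) - 324560)*(-1/133) = (-22152 - 324560)*(-1/133) = -346712*(-1/133) = 18248/7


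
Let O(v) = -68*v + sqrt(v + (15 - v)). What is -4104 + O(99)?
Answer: -10836 + sqrt(15) ≈ -10832.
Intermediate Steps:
O(v) = sqrt(15) - 68*v (O(v) = -68*v + sqrt(15) = sqrt(15) - 68*v)
-4104 + O(99) = -4104 + (sqrt(15) - 68*99) = -4104 + (sqrt(15) - 6732) = -4104 + (-6732 + sqrt(15)) = -10836 + sqrt(15)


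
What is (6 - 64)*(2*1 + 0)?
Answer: -116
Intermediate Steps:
(6 - 64)*(2*1 + 0) = -58*(2 + 0) = -58*2 = -116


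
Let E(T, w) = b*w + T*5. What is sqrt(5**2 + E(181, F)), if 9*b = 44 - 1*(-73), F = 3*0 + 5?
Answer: sqrt(995) ≈ 31.544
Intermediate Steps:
F = 5 (F = 0 + 5 = 5)
b = 13 (b = (44 - 1*(-73))/9 = (44 + 73)/9 = (1/9)*117 = 13)
E(T, w) = 5*T + 13*w (E(T, w) = 13*w + T*5 = 13*w + 5*T = 5*T + 13*w)
sqrt(5**2 + E(181, F)) = sqrt(5**2 + (5*181 + 13*5)) = sqrt(25 + (905 + 65)) = sqrt(25 + 970) = sqrt(995)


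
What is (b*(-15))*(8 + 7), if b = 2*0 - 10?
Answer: 2250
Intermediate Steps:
b = -10 (b = 0 - 10 = -10)
(b*(-15))*(8 + 7) = (-10*(-15))*(8 + 7) = 150*15 = 2250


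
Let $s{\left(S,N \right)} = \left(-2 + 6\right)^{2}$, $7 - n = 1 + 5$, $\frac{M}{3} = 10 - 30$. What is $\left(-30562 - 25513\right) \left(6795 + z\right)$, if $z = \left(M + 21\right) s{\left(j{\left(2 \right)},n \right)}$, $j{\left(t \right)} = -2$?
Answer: $-346038825$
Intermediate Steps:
$M = -60$ ($M = 3 \left(10 - 30\right) = 3 \left(-20\right) = -60$)
$n = 1$ ($n = 7 - \left(1 + 5\right) = 7 - 6 = 1$)
$s{\left(S,N \right)} = 16$ ($s{\left(S,N \right)} = 4^{2} = 16$)
$z = -624$ ($z = \left(-60 + 21\right) 16 = \left(-39\right) 16 = -624$)
$\left(-30562 - 25513\right) \left(6795 + z\right) = \left(-30562 - 25513\right) \left(6795 - 624\right) = \left(-56075\right) 6171 = -346038825$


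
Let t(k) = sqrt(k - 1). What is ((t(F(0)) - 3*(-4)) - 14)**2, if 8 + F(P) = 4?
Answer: (2 - I*sqrt(5))**2 ≈ -1.0 - 8.9443*I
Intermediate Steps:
F(P) = -4 (F(P) = -8 + 4 = -4)
t(k) = sqrt(-1 + k)
((t(F(0)) - 3*(-4)) - 14)**2 = ((sqrt(-1 - 4) - 3*(-4)) - 14)**2 = ((sqrt(-5) + 12) - 14)**2 = ((I*sqrt(5) + 12) - 14)**2 = ((12 + I*sqrt(5)) - 14)**2 = (-2 + I*sqrt(5))**2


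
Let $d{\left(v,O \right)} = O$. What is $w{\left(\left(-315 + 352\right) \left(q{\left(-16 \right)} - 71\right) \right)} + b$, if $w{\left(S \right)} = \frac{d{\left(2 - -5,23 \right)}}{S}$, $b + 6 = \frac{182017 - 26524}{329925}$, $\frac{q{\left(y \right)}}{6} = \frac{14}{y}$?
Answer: $- \frac{1374322423}{248213575} \approx -5.5369$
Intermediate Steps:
$q{\left(y \right)} = \frac{84}{y}$ ($q{\left(y \right)} = 6 \frac{14}{y} = \frac{84}{y}$)
$b = - \frac{608019}{109975}$ ($b = -6 + \frac{182017 - 26524}{329925} = -6 + \left(182017 - 26524\right) \frac{1}{329925} = -6 + 155493 \cdot \frac{1}{329925} = -6 + \frac{51831}{109975} = - \frac{608019}{109975} \approx -5.5287$)
$w{\left(S \right)} = \frac{23}{S}$
$w{\left(\left(-315 + 352\right) \left(q{\left(-16 \right)} - 71\right) \right)} + b = \frac{23}{\left(-315 + 352\right) \left(\frac{84}{-16} - 71\right)} - \frac{608019}{109975} = \frac{23}{37 \left(84 \left(- \frac{1}{16}\right) - 71\right)} - \frac{608019}{109975} = \frac{23}{37 \left(- \frac{21}{4} - 71\right)} - \frac{608019}{109975} = \frac{23}{37 \left(- \frac{305}{4}\right)} - \frac{608019}{109975} = \frac{23}{- \frac{11285}{4}} - \frac{608019}{109975} = 23 \left(- \frac{4}{11285}\right) - \frac{608019}{109975} = - \frac{92}{11285} - \frac{608019}{109975} = - \frac{1374322423}{248213575}$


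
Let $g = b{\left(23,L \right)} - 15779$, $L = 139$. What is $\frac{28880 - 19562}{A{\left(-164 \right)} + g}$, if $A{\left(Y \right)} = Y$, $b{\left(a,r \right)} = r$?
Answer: $- \frac{1553}{2634} \approx -0.5896$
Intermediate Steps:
$g = -15640$ ($g = 139 - 15779 = -15640$)
$\frac{28880 - 19562}{A{\left(-164 \right)} + g} = \frac{28880 - 19562}{-164 - 15640} = \frac{9318}{-15804} = 9318 \left(- \frac{1}{15804}\right) = - \frac{1553}{2634}$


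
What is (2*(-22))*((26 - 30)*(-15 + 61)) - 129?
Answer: 7967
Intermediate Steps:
(2*(-22))*((26 - 30)*(-15 + 61)) - 129 = -(-176)*46 - 129 = -44*(-184) - 129 = 8096 - 129 = 7967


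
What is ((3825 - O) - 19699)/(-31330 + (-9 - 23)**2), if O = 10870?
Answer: 13372/15153 ≈ 0.88247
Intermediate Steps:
((3825 - O) - 19699)/(-31330 + (-9 - 23)**2) = ((3825 - 1*10870) - 19699)/(-31330 + (-9 - 23)**2) = ((3825 - 10870) - 19699)/(-31330 + (-32)**2) = (-7045 - 19699)/(-31330 + 1024) = -26744/(-30306) = -26744*(-1/30306) = 13372/15153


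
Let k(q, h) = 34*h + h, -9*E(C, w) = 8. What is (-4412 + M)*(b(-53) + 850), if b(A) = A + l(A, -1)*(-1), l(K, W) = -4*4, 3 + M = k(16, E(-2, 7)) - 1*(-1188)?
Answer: -7946533/3 ≈ -2.6488e+6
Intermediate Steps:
E(C, w) = -8/9 (E(C, w) = -⅑*8 = -8/9)
k(q, h) = 35*h
M = 10385/9 (M = -3 + (35*(-8/9) - 1*(-1188)) = -3 + (-280/9 + 1188) = -3 + 10412/9 = 10385/9 ≈ 1153.9)
l(K, W) = -16
b(A) = 16 + A (b(A) = A - 16*(-1) = A + 16 = 16 + A)
(-4412 + M)*(b(-53) + 850) = (-4412 + 10385/9)*((16 - 53) + 850) = -29323*(-37 + 850)/9 = -29323/9*813 = -7946533/3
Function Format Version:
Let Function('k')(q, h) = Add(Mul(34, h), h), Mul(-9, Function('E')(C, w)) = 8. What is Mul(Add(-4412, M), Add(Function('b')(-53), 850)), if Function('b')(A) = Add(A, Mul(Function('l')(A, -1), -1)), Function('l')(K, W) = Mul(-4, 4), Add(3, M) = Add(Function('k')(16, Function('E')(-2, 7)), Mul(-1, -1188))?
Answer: Rational(-7946533, 3) ≈ -2.6488e+6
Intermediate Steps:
Function('E')(C, w) = Rational(-8, 9) (Function('E')(C, w) = Mul(Rational(-1, 9), 8) = Rational(-8, 9))
Function('k')(q, h) = Mul(35, h)
M = Rational(10385, 9) (M = Add(-3, Add(Mul(35, Rational(-8, 9)), Mul(-1, -1188))) = Add(-3, Add(Rational(-280, 9), 1188)) = Add(-3, Rational(10412, 9)) = Rational(10385, 9) ≈ 1153.9)
Function('l')(K, W) = -16
Function('b')(A) = Add(16, A) (Function('b')(A) = Add(A, Mul(-16, -1)) = Add(A, 16) = Add(16, A))
Mul(Add(-4412, M), Add(Function('b')(-53), 850)) = Mul(Add(-4412, Rational(10385, 9)), Add(Add(16, -53), 850)) = Mul(Rational(-29323, 9), Add(-37, 850)) = Mul(Rational(-29323, 9), 813) = Rational(-7946533, 3)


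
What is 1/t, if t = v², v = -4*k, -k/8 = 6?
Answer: 1/36864 ≈ 2.7127e-5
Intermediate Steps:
k = -48 (k = -8*6 = -48)
v = 192 (v = -4*(-48) = 192)
t = 36864 (t = 192² = 36864)
1/t = 1/36864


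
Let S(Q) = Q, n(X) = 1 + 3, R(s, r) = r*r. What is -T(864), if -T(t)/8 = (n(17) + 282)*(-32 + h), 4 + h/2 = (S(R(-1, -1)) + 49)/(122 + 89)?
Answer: -19081920/211 ≈ -90436.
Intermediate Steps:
R(s, r) = r**2
n(X) = 4
h = -1588/211 (h = -8 + 2*(((-1)**2 + 49)/(122 + 89)) = -8 + 2*((1 + 49)/211) = -8 + 2*(50*(1/211)) = -8 + 2*(50/211) = -8 + 100/211 = -1588/211 ≈ -7.5261)
T(t) = 19081920/211 (T(t) = -8*(4 + 282)*(-32 - 1588/211) = -2288*(-8340)/211 = -8*(-2385240/211) = 19081920/211)
-T(864) = -1*19081920/211 = -19081920/211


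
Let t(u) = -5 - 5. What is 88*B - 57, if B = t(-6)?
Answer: -937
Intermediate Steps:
t(u) = -10
B = -10
88*B - 57 = 88*(-10) - 57 = -880 - 57 = -937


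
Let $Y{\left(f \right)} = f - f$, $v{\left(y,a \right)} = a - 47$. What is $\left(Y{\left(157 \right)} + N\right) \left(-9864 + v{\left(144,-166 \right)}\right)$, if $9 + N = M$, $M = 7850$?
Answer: $-79013757$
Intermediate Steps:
$v{\left(y,a \right)} = -47 + a$ ($v{\left(y,a \right)} = a - 47 = -47 + a$)
$N = 7841$ ($N = -9 + 7850 = 7841$)
$Y{\left(f \right)} = 0$
$\left(Y{\left(157 \right)} + N\right) \left(-9864 + v{\left(144,-166 \right)}\right) = \left(0 + 7841\right) \left(-9864 - 213\right) = 7841 \left(-9864 - 213\right) = 7841 \left(-10077\right) = -79013757$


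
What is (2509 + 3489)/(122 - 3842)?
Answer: -2999/1860 ≈ -1.6124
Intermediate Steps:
(2509 + 3489)/(122 - 3842) = 5998/(-3720) = 5998*(-1/3720) = -2999/1860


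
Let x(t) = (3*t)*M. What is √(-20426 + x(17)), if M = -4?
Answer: I*√20630 ≈ 143.63*I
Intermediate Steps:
x(t) = -12*t (x(t) = (3*t)*(-4) = -12*t)
√(-20426 + x(17)) = √(-20426 - 12*17) = √(-20426 - 204) = √(-20630) = I*√20630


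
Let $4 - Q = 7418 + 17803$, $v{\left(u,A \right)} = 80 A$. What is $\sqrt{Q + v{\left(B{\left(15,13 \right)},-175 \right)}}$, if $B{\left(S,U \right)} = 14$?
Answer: $i \sqrt{39217} \approx 198.03 i$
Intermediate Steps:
$Q = -25217$ ($Q = 4 - \left(7418 + 17803\right) = 4 - 25221 = -25217$)
$\sqrt{Q + v{\left(B{\left(15,13 \right)},-175 \right)}} = \sqrt{-25217 + 80 \left(-175\right)} = \sqrt{-25217 - 14000} = \sqrt{-39217} = i \sqrt{39217}$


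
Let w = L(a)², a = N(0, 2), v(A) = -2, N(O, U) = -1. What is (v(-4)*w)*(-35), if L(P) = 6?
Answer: 2520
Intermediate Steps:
a = -1
w = 36 (w = 6² = 36)
(v(-4)*w)*(-35) = -2*36*(-35) = -72*(-35) = 2520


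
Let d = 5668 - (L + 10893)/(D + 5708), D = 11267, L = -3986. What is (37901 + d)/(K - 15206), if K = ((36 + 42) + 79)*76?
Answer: -369788434/27788075 ≈ -13.307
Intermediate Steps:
d = 96207393/16975 (d = 5668 - (-3986 + 10893)/(11267 + 5708) = 5668 - 6907/16975 = 96207393/16975 ≈ 5667.6)
K = 11932 (K = (78 + 79)*76 = 157*76 = 11932)
(37901 + d)/(K - 15206) = (37901 + 96207393/16975)/(11932 - 15206) = (739576868/16975)/(-3274) = (739576868/16975)*(-1/3274) = -369788434/27788075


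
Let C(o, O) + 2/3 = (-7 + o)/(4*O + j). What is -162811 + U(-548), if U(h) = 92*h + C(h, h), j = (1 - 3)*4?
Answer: -281460187/1320 ≈ -2.1323e+5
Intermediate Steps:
j = -8 (j = -2*4 = -8)
C(o, O) = -2/3 + (-7 + o)/(-8 + 4*O) (C(o, O) = -2/3 + (-7 + o)/(4*O - 8) = -2/3 + (-7 + o)/(-8 + 4*O))
U(h) = 92*h + (-5 - 5*h)/(12*(-2 + h)) (U(h) = 92*h + (-5 - 8*h + 3*h)/(12*(-2 + h)) = 92*h + (-5 - 5*h)/(12*(-2 + h)))
-162811 + U(-548) = -162811 + (-5 - 2213*(-548) + 1104*(-548)**2)/(12*(-2 - 548)) = -162811 + (1/12)*(-5 + 1212724 + 1104*300304)/(-550) = -162811 + (1/12)*(-1/550)*(-5 + 1212724 + 331535616) = -162811 + (1/12)*(-1/550)*332748335 = -162811 - 66549667/1320 = -281460187/1320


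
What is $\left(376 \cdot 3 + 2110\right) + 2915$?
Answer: $6153$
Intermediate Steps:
$\left(376 \cdot 3 + 2110\right) + 2915 = \left(1128 + 2110\right) + 2915 = 3238 + 2915 = 6153$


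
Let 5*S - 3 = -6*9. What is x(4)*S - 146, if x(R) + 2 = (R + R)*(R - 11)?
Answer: 2228/5 ≈ 445.60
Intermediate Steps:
S = -51/5 (S = ⅗ + (-6*9)/5 = ⅗ + (⅕)*(-54) = ⅗ - 54/5 = -51/5 ≈ -10.200)
x(R) = -2 + 2*R*(-11 + R) (x(R) = -2 + (R + R)*(R - 11) = -2 + (2*R)*(-11 + R) = -2 + 2*R*(-11 + R))
x(4)*S - 146 = (-2 - 22*4 + 2*4²)*(-51/5) - 146 = (-2 - 88 + 2*16)*(-51/5) - 146 = (-2 - 88 + 32)*(-51/5) - 146 = -58*(-51/5) - 146 = 2958/5 - 146 = 2228/5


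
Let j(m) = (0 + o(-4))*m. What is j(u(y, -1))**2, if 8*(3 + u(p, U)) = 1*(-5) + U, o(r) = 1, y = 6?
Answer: 225/16 ≈ 14.063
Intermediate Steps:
u(p, U) = -29/8 + U/8 (u(p, U) = -3 + (1*(-5) + U)/8 = -3 + (-5 + U)/8 = -3 + (-5/8 + U/8) = -29/8 + U/8)
j(m) = m (j(m) = (0 + 1)*m = 1*m = m)
j(u(y, -1))**2 = (-29/8 + (1/8)*(-1))**2 = (-29/8 - 1/8)**2 = (-15/4)**2 = 225/16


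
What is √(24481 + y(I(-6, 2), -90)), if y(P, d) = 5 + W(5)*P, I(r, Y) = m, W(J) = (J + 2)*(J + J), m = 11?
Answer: 2*√6314 ≈ 158.92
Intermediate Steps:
W(J) = 2*J*(2 + J) (W(J) = (2 + J)*(2*J) = 2*J*(2 + J))
I(r, Y) = 11
y(P, d) = 5 + 70*P (y(P, d) = 5 + (2*5*(2 + 5))*P = 5 + (2*5*7)*P = 5 + 70*P)
√(24481 + y(I(-6, 2), -90)) = √(24481 + (5 + 70*11)) = √(24481 + (5 + 770)) = √(24481 + 775) = √25256 = 2*√6314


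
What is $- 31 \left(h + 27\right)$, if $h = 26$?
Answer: $-1643$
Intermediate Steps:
$- 31 \left(h + 27\right) = - 31 \left(26 + 27\right) = \left(-31\right) 53 = -1643$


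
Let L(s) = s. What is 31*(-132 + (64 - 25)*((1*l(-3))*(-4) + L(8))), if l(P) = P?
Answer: 20088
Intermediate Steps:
31*(-132 + (64 - 25)*((1*l(-3))*(-4) + L(8))) = 31*(-132 + (64 - 25)*((1*(-3))*(-4) + 8)) = 31*(-132 + 39*(-3*(-4) + 8)) = 31*(-132 + 39*(12 + 8)) = 31*(-132 + 39*20) = 31*(-132 + 780) = 31*648 = 20088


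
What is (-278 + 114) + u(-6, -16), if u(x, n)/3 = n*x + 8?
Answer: 148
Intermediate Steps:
u(x, n) = 24 + 3*n*x (u(x, n) = 3*(n*x + 8) = 3*(8 + n*x) = 24 + 3*n*x)
(-278 + 114) + u(-6, -16) = (-278 + 114) + (24 + 3*(-16)*(-6)) = -164 + (24 + 288) = -164 + 312 = 148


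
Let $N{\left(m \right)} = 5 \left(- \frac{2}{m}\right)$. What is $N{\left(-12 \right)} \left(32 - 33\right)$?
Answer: $- \frac{5}{6} \approx -0.83333$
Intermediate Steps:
$N{\left(m \right)} = - \frac{10}{m}$
$N{\left(-12 \right)} \left(32 - 33\right) = - \frac{10}{-12} \left(32 - 33\right) = \left(-10\right) \left(- \frac{1}{12}\right) \left(32 - 33\right) = \frac{5}{6} \left(-1\right) = - \frac{5}{6}$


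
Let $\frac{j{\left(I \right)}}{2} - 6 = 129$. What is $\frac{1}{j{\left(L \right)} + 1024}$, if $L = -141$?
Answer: $\frac{1}{1294} \approx 0.0007728$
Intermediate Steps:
$j{\left(I \right)} = 270$ ($j{\left(I \right)} = 12 + 2 \cdot 129 = 12 + 258 = 270$)
$\frac{1}{j{\left(L \right)} + 1024} = \frac{1}{270 + 1024} = \frac{1}{1294}$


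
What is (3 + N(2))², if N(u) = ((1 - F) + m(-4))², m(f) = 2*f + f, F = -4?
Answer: 2704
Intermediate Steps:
m(f) = 3*f
N(u) = 49 (N(u) = ((1 - 1*(-4)) + 3*(-4))² = ((1 + 4) - 12)² = (5 - 12)² = (-7)² = 49)
(3 + N(2))² = (3 + 49)² = 52² = 2704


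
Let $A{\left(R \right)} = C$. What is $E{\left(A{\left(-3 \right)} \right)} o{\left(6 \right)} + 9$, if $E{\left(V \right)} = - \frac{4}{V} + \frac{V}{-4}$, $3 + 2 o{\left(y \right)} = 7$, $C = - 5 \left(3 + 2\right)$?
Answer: $\frac{1091}{50} \approx 21.82$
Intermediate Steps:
$C = -25$ ($C = \left(-5\right) 5 = -25$)
$o{\left(y \right)} = 2$ ($o{\left(y \right)} = - \frac{3}{2} + \frac{1}{2} \cdot 7 = - \frac{3}{2} + \frac{7}{2} = 2$)
$A{\left(R \right)} = -25$
$E{\left(V \right)} = - \frac{4}{V} - \frac{V}{4}$ ($E{\left(V \right)} = - \frac{4}{V} + V \left(- \frac{1}{4}\right) = - \frac{4}{V} - \frac{V}{4}$)
$E{\left(A{\left(-3 \right)} \right)} o{\left(6 \right)} + 9 = \left(- \frac{4}{-25} - - \frac{25}{4}\right) 2 + 9 = \left(\left(-4\right) \left(- \frac{1}{25}\right) + \frac{25}{4}\right) 2 + 9 = \left(\frac{4}{25} + \frac{25}{4}\right) 2 + 9 = \frac{641}{100} \cdot 2 + 9 = \frac{641}{50} + 9 = \frac{1091}{50}$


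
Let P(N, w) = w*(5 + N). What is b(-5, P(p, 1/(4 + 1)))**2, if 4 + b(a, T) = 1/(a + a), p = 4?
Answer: 1681/100 ≈ 16.810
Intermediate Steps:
b(a, T) = -4 + 1/(2*a) (b(a, T) = -4 + 1/(a + a) = -4 + 1/(2*a))
b(-5, P(p, 1/(4 + 1)))**2 = (-4 + (1/2)/(-5))**2 = (-4 + (1/2)*(-1/5))**2 = (-4 - 1/10)**2 = (-41/10)**2 = 1681/100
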